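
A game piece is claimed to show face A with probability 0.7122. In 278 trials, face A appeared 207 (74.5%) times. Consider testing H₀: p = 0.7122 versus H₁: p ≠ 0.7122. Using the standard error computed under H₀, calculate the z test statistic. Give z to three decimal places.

z = 1.193

p̂ = 207/278 = 0.74460.
SE = √(p₀(1−p₀)/n) = √(0.20497/278) = 0.02715.
z = (0.74460 − 0.7122)/0.02715 = 0.03240/0.02715 = 1.193.
p-value = 2·P(Z > 1.193) ≈ 0.2327.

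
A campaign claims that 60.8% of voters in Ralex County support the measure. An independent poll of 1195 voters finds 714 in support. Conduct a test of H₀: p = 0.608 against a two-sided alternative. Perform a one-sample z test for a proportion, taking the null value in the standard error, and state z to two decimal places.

z = -0.74

p̂ = 714/1195 = 0.5975.
Standard error under H₀: √(0.608×0.392/1195) = 0.0141.
z = (0.5975 − 0.608)/0.0141 = -0.0105/0.0141 = -0.74.
p-value = 2·P(Z > 0.744) ≈ 0.4567.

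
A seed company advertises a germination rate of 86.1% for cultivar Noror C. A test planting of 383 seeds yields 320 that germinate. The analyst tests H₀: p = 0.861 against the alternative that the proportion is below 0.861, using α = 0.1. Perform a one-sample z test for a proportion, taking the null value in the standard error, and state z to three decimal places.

p̂ = 320/383 = 0.83551.
Standard error under H₀: √(0.861×0.139/383) = 0.01768.
z = (0.83551 − 0.861)/0.01768 = -0.02549/0.01768 = -1.442.
p-value = P(Z < -1.442) ≈ 0.0746. With α = 0.1, reject H₀.

z = -1.442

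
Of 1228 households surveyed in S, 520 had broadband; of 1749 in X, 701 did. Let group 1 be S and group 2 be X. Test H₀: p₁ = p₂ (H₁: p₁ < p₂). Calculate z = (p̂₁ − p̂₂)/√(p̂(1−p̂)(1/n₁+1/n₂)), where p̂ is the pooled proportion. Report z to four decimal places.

z = 1.2370

p̂₁ = 520/1228 ≈ 0.4234528, p̂₂ = 701/1749 ≈ 0.4008005.
Pooled p̂ = (520+701)/(1228+1749) = 1221/2977 = 0.4101444.
SE = √(0.241926 × 0.00138609) = 0.0183120.
z = (0.4234528 − 0.4008005)/0.0183120 = 0.0226523/0.0183120 = 1.2370.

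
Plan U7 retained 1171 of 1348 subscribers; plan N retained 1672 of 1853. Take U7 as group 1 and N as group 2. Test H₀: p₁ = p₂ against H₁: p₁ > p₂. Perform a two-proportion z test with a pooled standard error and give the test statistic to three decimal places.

p̂₁ = 1171/1348 = 0.8686944, p̂₂ = 1672/1853 = 0.9023206.
Pooled p̂ = (1171+1672)/(1348+1853) = 2843/3201 = 0.8881600.
SE = √(p̂(1−p̂)(1/n₁+1/n₂)) = √(0.8881600·0.1118400·0.00128151) = √(0.000127294) = 0.0112825.
z = (0.8686944 − 0.9023206)/0.0112825 = -0.0336262/0.0112825 = -2.980.
p-value = P(Z > -2.980) ≈ 0.9986.

z = -2.980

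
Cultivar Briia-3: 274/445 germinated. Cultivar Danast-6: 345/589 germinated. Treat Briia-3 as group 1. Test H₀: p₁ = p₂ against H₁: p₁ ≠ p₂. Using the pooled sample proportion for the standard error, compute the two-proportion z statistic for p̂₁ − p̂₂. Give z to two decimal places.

p̂₁ = 274/445 ≈ 0.6157, p̂₂ = 345/589 ≈ 0.5857.
Pooled p̂ = (274+345)/(445+589) = 619/1034 = 0.5986.
SE = √(0.240269 × 0.00394498) = 0.0308.
z = (0.6157 − 0.5857)/0.0308 = 0.0300/0.0308 = 0.97.

z = 0.97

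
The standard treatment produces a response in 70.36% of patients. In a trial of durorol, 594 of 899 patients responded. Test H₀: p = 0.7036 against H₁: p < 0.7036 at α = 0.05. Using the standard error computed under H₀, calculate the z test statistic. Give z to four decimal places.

z = -2.8144

p̂ = 594/899 ≈ 0.660734.
Under H₀, SE = √(0.7036·0.2964/899) = √(0.000231977) = 0.015231.
z = (0.660734 − 0.7036)/0.015231 = -0.042866/0.015231 = -2.8144.
p-value = P(Z < -2.814) ≈ 0.0024, so at α = 0.05 we reject H₀.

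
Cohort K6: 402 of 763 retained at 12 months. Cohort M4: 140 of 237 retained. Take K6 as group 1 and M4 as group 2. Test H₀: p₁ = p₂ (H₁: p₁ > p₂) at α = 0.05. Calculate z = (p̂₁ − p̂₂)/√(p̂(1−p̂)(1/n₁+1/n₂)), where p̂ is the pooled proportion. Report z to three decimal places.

p̂₁ = 402/763 = 0.52687, p̂₂ = 140/237 = 0.59072.
Pooled p̂ = (402+140)/(763+237) = 542/1000 = 0.54200.
SE = √(0.248236 × 0.00553003) = 0.03705.
z = (0.52687 − 0.59072)/0.03705 = -0.06385/0.03705 = -1.723.
p-value = P(Z > -1.723) ≈ 0.9576, so at α = 0.05 we fail to reject H₀.

z = -1.723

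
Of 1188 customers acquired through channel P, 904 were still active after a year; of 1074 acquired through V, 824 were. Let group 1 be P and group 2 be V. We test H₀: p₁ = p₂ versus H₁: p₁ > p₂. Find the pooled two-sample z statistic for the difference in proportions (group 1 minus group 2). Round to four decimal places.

z = -0.3514

p̂₁ = 904/1188 ≈ 0.7609428, p̂₂ = 824/1074 ≈ 0.7672253.
Pooled p̂ = (904+824)/(1188+1074) = 1728/2262 = 0.7639257.
SE = √(0.180343 × 0.00177285) = 0.0178808.
z = (0.7609428 − 0.7672253)/0.0178808 = -0.0062825/0.0178808 = -0.3514.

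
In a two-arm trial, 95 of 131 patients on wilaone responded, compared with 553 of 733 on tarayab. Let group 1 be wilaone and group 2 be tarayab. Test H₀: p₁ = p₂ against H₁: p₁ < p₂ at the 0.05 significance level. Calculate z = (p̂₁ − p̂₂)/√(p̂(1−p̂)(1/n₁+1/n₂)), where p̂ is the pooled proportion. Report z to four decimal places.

p̂₁ = 95/131 = 0.725191, p̂₂ = 553/733 = 0.754434.
Pooled p̂ = (95+553)/(131+733) = 648/864 = 0.750000.
SE = √(p̂(1−p̂)(1/n₁+1/n₂)) = √(0.750000·0.250000·0.00899784) = √(0.0016871) = 0.041074.
z = (0.725191 − 0.754434)/0.041074 = -0.029243/0.041074 = -0.7120.
p-value = P(Z < -0.712) ≈ 0.2382. With α = 0.05, fail to reject H₀.

z = -0.7120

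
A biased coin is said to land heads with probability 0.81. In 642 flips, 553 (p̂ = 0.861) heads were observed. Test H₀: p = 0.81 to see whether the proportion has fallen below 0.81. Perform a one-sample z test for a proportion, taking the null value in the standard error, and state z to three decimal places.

p̂ = 553/642 ≈ 0.86137.
SE = √(p₀(1−p₀)/n) = √(0.1539/642) = 0.01548.
z = (0.86137 − 0.81)/0.01548 = 0.05137/0.01548 = 3.318.

z = 3.318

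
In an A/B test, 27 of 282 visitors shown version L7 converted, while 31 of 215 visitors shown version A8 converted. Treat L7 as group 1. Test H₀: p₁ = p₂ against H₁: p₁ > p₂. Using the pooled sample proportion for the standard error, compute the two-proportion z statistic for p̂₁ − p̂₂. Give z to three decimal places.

z = -1.666

p̂₁ = 27/282 ≈ 0.095745, p̂₂ = 31/215 ≈ 0.144186.
Pooled p̂ = (27+31)/(282+215) = 58/497 = 0.116700.
SE = √(0.103081 × 0.00819726) = 0.029069.
z = (0.095745 − 0.144186)/0.029069 = -0.048441/0.029069 = -1.666.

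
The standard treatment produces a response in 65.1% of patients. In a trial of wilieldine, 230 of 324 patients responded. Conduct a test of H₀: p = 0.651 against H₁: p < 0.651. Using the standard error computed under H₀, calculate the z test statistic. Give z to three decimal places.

p̂ = 230/324 = 0.709877.
Under H₀, SE = √(0.651·0.349/324) = √(0.000701231) = 0.026481.
z = (0.709877 − 0.651)/0.026481 = 0.058877/0.026481 = 2.223.
p-value = P(Z < 2.223) ≈ 0.9869.

z = 2.223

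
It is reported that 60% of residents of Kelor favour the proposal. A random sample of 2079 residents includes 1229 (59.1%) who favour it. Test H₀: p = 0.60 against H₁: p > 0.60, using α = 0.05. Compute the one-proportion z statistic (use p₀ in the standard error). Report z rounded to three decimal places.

p̂ = 1229/2079 = 0.59115.
Under H₀, SE = √(0.6·0.4/2079) = √(0.00011544) = 0.01074.
z = (0.59115 − 0.6)/0.01074 = -0.00885/0.01074 = -0.824.
p-value = P(Z > -0.824) ≈ 0.7950, so at α = 0.05 we fail to reject H₀.

z = -0.824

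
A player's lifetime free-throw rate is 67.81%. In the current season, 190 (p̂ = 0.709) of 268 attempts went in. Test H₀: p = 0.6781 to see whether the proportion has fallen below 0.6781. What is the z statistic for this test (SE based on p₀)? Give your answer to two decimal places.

z = 1.08

p̂ = 190/268 ≈ 0.7090.
Under H₀, SE = √(0.6781·0.3219/268) = √(0.000814479) = 0.0285.
z = (0.7090 − 0.6781)/0.0285 = 0.0309/0.0285 = 1.08.
p-value = P(Z < 1.081) ≈ 0.8602.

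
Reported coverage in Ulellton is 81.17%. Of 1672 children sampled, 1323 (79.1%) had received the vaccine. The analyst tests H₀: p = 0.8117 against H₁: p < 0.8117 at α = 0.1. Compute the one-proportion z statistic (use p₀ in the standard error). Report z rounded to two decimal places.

p̂ = 1323/1672 ≈ 0.79127.
Under H₀, SE = √(0.8117·0.1883/1672) = √(9.14133e-05) = 0.00956.
z = (0.79127 − 0.8117)/0.00956 = -0.02043/0.00956 = -2.14.
p-value = P(Z < -2.137) ≈ 0.0163. With α = 0.1, reject H₀.

z = -2.14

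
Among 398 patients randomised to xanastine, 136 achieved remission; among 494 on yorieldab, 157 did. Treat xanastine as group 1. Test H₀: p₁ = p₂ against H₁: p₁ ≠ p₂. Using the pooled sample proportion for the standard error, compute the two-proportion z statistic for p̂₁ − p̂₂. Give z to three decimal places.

z = 0.755

p̂₁ = 136/398 = 0.341709, p̂₂ = 157/494 = 0.317814.
Pooled p̂ = (136+157)/(398+494) = 293/892 = 0.328475.
SE = √(p̂(1−p̂)(1/n₁+1/n₂)) = √(0.328475·0.671525·0.00453685) = √(0.00100074) = 0.031634.
z = (0.341709 − 0.317814)/0.031634 = 0.023895/0.031634 = 0.755.
Two-sided p-value ≈ 2·Φ(−0.755) = 0.4500.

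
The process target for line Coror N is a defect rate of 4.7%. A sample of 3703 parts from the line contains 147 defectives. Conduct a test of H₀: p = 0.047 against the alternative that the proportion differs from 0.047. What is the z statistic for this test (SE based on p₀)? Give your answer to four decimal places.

z = -2.0997

p̂ = 147/3703 = 0.0396975.
Standard error under H₀: √(0.047×0.953/3703) = 0.0034779.
z = (0.0396975 − 0.047)/0.0034779 = -0.0073025/0.0034779 = -2.0997.
p-value = 2·P(Z > 2.100) ≈ 0.0358.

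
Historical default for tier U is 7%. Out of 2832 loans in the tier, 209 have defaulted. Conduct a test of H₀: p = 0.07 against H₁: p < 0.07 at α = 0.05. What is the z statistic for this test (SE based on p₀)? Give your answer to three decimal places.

z = 0.792

p̂ = 209/2832 ≈ 0.073799.
SE = √(p₀(1−p₀)/n) = √(0.0651/2832) = 0.004795.
z = (0.073799 − 0.07)/0.004795 = 0.003799/0.004795 = 0.792.
p-value = P(Z < 0.792) ≈ 0.7860, so at α = 0.05 we fail to reject H₀.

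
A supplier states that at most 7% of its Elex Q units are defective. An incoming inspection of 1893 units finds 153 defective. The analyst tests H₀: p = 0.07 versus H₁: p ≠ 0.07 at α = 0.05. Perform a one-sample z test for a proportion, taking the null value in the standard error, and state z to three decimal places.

z = 1.846

p̂ = 153/1893 = 0.08082.
SE = √(p₀(1−p₀)/n) = √(0.0651/1893) = 0.00586.
z = (0.08082 − 0.07)/0.00586 = 0.01082/0.00586 = 1.846.
Two-sided p-value ≈ 2·Φ(−1.846) = 0.0649. With α = 0.05, fail to reject H₀.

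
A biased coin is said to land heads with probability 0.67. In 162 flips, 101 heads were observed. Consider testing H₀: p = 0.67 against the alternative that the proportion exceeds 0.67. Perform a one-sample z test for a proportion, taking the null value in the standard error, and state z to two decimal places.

p̂ = 101/162 ≈ 0.6235.
SE = √(p₀(1−p₀)/n) = √(0.2211/162) = 0.0369.
z = (0.6235 − 0.67)/0.0369 = -0.0465/0.0369 = -1.26.
p-value = P(Z > -1.260) ≈ 0.8961.

z = -1.26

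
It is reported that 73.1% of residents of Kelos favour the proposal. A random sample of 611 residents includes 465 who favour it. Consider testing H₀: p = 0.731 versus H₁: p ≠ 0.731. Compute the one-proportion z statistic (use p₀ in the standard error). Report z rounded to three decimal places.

z = 1.675

p̂ = 465/611 = 0.76105.
Standard error under H₀: √(0.731×0.269/611) = 0.01794.
z = (0.76105 − 0.731)/0.01794 = 0.03005/0.01794 = 1.675.
Two-sided p-value ≈ 2·Φ(−1.675) = 0.0940.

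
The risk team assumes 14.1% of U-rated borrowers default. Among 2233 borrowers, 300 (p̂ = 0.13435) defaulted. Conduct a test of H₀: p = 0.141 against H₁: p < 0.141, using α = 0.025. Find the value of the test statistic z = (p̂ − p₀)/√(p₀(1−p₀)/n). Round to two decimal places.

p̂ = 300/2233 ≈ 0.13435.
Standard error under H₀: √(0.141×0.859/2233) = 0.00736.
z = (0.13435 − 0.141)/0.00736 = -0.00665/0.00736 = -0.90.
p-value = P(Z < -0.903) ≈ 0.1832. With α = 0.025, fail to reject H₀.

z = -0.90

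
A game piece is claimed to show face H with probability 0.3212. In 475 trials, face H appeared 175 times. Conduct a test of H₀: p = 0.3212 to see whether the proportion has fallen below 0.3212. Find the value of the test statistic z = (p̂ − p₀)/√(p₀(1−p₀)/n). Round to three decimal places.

p̂ = 175/475 = 0.36842.
SE = √(p₀(1−p₀)/n) = √(0.21803/475) = 0.02142.
z = (0.36842 − 0.3212)/0.02142 = 0.04722/0.02142 = 2.204.

z = 2.204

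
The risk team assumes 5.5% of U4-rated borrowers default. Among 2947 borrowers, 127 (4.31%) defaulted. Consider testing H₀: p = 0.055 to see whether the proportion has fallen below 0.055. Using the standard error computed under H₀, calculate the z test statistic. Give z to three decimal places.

z = -2.835

p̂ = 127/2947 = 0.043095.
Standard error under H₀: √(0.055×0.945/2947) = 0.004200.
z = (0.043095 − 0.055)/0.004200 = -0.011905/0.004200 = -2.835.
p-value = P(Z < -2.835) ≈ 0.0023.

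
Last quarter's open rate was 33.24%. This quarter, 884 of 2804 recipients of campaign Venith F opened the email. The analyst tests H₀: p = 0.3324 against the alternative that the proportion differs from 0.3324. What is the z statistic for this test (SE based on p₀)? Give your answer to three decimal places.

p̂ = 884/2804 ≈ 0.31526.
Under H₀, SE = √(0.3324·0.6676/2804) = √(7.91406e-05) = 0.00890.
z = (0.31526 − 0.3324)/0.00890 = -0.01714/0.00890 = -1.926.

z = -1.926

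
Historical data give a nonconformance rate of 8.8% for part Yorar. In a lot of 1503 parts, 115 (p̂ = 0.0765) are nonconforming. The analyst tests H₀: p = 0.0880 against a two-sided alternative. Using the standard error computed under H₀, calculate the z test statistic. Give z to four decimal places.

p̂ = 115/1503 = 0.076514.
Under H₀, SE = √(0.088·0.912/1503) = √(5.33972e-05) = 0.007307.
z = (0.076514 − 0.088)/0.007307 = -0.011486/0.007307 = -1.5719.

z = -1.5719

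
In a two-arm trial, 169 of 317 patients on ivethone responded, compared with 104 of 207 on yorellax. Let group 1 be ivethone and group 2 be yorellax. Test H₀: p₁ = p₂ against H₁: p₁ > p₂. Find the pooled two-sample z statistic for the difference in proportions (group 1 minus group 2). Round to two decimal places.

p̂₁ = 169/317 ≈ 0.5331, p̂₂ = 104/207 ≈ 0.5024.
Pooled p̂ = (169+104)/(317+207) = 273/524 = 0.5210.
SE = √(p̂(1−p̂)(1/n₁+1/n₂)) = √(0.5210·0.4790·0.00798549) = √(0.00199285) = 0.0446.
z = (0.5331 − 0.5024)/0.0446 = 0.0307/0.0446 = 0.69.

z = 0.69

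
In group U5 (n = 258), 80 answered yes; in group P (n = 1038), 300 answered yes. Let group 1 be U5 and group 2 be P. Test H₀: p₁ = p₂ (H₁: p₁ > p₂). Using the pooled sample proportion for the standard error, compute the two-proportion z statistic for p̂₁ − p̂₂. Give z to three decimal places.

p̂₁ = 80/258 ≈ 0.31008, p̂₂ = 300/1038 ≈ 0.28902.
Pooled p̂ = (80+300)/(258+1038) = 380/1296 = 0.29321.
SE = √(0.207238 × 0.00483936) = 0.03167.
z = (0.31008 − 0.28902)/0.03167 = 0.02106/0.03167 = 0.665.

z = 0.665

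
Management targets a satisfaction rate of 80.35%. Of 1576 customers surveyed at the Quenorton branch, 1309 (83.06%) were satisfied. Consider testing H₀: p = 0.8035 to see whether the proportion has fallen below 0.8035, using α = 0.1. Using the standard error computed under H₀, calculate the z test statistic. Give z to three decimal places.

p̂ = 1309/1576 = 0.830584.
SE = √(p₀(1−p₀)/n) = √(0.15789/1576) = 0.010009.
z = (0.830584 − 0.8035)/0.010009 = 0.027084/0.010009 = 2.706.
p-value = P(Z < 2.706) ≈ 0.9966, so at α = 0.1 we fail to reject H₀.

z = 2.706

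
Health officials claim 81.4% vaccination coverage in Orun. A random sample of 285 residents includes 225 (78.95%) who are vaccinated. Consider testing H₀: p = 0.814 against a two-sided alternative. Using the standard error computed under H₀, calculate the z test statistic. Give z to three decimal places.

p̂ = 225/285 = 0.78947.
SE = √(p₀(1−p₀)/n) = √(0.1514/285) = 0.02305.
z = (0.78947 − 0.814)/0.02305 = -0.02453/0.02305 = -1.064.
Two-sided p-value ≈ 2·Φ(−1.064) = 0.2873.

z = -1.064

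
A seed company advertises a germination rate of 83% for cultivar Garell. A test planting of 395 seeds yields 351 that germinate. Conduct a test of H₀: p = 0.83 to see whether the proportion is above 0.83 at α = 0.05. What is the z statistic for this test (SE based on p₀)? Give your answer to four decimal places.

z = 3.1009

p̂ = 351/395 ≈ 0.8886076.
SE = √(p₀(1−p₀)/n) = √(0.1411/395) = 0.0189001.
z = (0.8886076 − 0.83)/0.0189001 = 0.0586076/0.0189001 = 3.1009.
p-value = P(Z > 3.101) ≈ 0.0010. With α = 0.05, reject H₀.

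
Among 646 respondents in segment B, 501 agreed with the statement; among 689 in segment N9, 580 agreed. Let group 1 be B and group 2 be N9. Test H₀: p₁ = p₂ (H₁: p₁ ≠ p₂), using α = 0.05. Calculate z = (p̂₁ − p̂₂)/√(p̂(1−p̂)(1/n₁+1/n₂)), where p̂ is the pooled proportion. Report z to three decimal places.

p̂₁ = 501/646 ≈ 0.77554, p̂₂ = 580/689 ≈ 0.84180.
Pooled p̂ = (501+580)/(646+689) = 1081/1335 = 0.80974.
SE = √(0.154062 × 0.00299937) = 0.02150.
z = (0.77554 − 0.84180)/0.02150 = -0.06626/0.02150 = -3.082.
Two-sided p-value ≈ 2·Φ(−3.082) = 0.0021; since p < α = 0.05, reject H₀.

z = -3.082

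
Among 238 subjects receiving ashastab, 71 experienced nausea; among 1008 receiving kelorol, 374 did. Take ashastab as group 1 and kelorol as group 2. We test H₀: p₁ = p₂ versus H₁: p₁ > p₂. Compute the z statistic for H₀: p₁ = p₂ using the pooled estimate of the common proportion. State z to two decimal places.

z = -2.11

p̂₁ = 71/238 = 0.2983, p̂₂ = 374/1008 = 0.3710.
Pooled p̂ = (71+374)/(238+1008) = 445/1246 = 0.3571.
SE = √(p̂(1−p̂)(1/n₁+1/n₂)) = √(0.3571·0.6429·0.00519374) = √(0.00119244) = 0.0345.
z = (0.2983 − 0.3710)/0.0345 = -0.0727/0.0345 = -2.11.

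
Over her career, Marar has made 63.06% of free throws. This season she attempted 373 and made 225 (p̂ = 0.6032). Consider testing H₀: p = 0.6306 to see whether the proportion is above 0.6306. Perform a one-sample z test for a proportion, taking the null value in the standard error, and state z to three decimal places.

z = -1.096

p̂ = 225/373 ≈ 0.60322.
Under H₀, SE = √(0.6306·0.3694/373) = √(0.000624514) = 0.02499.
z = (0.60322 − 0.6306)/0.02499 = -0.02738/0.02499 = -1.096.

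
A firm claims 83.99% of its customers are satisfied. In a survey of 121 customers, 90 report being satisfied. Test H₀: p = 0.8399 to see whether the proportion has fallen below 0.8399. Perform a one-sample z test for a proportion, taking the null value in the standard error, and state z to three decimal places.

p̂ = 90/121 ≈ 0.743802.
SE = √(p₀(1−p₀)/n) = √(0.13447/121) = 0.033336.
z = (0.743802 − 0.8399)/0.033336 = -0.096098/0.033336 = -2.883.
p-value = P(Z < -2.883) ≈ 0.0020.

z = -2.883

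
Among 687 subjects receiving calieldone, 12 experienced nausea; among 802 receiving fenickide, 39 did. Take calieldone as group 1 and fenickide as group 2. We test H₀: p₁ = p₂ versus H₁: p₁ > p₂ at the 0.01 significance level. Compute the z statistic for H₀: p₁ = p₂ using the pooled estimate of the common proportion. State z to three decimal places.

z = -3.296

p̂₁ = 12/687 = 0.017467, p̂₂ = 39/802 = 0.048628.
Pooled p̂ = (12+39)/(687+802) = 51/1489 = 0.034251.
SE = √(0.033078 × 0.00270249) = 0.009455.
z = (0.017467 − 0.048628)/0.009455 = -0.031161/0.009455 = -3.296.
p-value = P(Z > -3.296) ≈ 0.9995, so at α = 0.01 we fail to reject H₀.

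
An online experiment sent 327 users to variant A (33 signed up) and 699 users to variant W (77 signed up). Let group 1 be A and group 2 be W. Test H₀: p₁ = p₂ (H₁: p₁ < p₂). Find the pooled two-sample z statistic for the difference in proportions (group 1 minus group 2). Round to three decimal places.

p̂₁ = 33/327 ≈ 0.10092, p̂₂ = 77/699 ≈ 0.11016.
Pooled p̂ = (33+77)/(327+699) = 110/1026 = 0.10721.
SE = √(p̂(1−p̂)(1/n₁+1/n₂)) = √(0.10721·0.89279·0.00448872) = √(0.000429651) = 0.02073.
z = (0.10092 − 0.11016)/0.02073 = -0.00924/0.02073 = -0.446.

z = -0.446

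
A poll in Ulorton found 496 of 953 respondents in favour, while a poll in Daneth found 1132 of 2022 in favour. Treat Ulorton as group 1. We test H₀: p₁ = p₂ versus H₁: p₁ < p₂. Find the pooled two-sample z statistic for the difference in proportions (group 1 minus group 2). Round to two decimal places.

z = -2.01

p̂₁ = 496/953 ≈ 0.5205, p̂₂ = 1132/2022 ≈ 0.5598.
Pooled p̂ = (496+1132)/(953+2022) = 1628/2975 = 0.5472.
SE = √(0.24777 × 0.00154388) = 0.0196.
z = (0.5205 − 0.5598)/0.0196 = -0.0393/0.0196 = -2.01.
p-value = P(Z < -2.013) ≈ 0.0220.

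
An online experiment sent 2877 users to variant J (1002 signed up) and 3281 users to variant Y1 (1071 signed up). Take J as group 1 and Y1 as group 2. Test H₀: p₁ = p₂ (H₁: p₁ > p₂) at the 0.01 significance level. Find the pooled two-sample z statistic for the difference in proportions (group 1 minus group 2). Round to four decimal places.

z = 1.8107

p̂₁ = 1002/2877 = 0.3482795, p̂₂ = 1071/3281 = 0.3264249.
Pooled p̂ = (1002+1071)/(2877+3281) = 2073/6158 = 0.3366353.
SE = √(0.223312 × 0.000652369) = 0.0120699.
z = (0.3482795 − 0.3264249)/0.0120699 = 0.0218546/0.0120699 = 1.8107.
p-value = P(Z > 1.811) ≈ 0.0351, so at α = 0.01 we fail to reject H₀.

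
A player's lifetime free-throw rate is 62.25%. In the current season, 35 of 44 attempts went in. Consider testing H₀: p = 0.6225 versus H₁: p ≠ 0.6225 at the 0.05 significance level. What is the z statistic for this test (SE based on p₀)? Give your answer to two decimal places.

z = 2.37

p̂ = 35/44 ≈ 0.7955.
Standard error under H₀: √(0.6225×0.3775/44) = 0.0731.
z = (0.7955 − 0.6225)/0.0731 = 0.1730/0.0731 = 2.37.
Two-sided p-value ≈ 2·Φ(−2.367) = 0.0180, so at α = 0.05 we reject H₀.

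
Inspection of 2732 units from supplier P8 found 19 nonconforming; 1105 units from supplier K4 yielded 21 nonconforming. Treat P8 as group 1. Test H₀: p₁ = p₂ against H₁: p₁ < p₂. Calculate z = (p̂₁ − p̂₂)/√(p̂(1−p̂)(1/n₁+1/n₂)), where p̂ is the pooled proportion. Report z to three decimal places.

p̂₁ = 19/2732 ≈ 0.006955, p̂₂ = 21/1105 ≈ 0.019005.
Pooled p̂ = (19+21)/(2732+1105) = 40/3837 = 0.010425.
SE = √(p̂(1−p̂)(1/n₁+1/n₂)) = √(0.010425·0.989575·0.00127101) = √(1.31119e-05) = 0.003621.
z = (0.006955 − 0.019005)/0.003621 = -0.012050/0.003621 = -3.328.
p-value = P(Z < -3.328) ≈ 0.0004.

z = -3.328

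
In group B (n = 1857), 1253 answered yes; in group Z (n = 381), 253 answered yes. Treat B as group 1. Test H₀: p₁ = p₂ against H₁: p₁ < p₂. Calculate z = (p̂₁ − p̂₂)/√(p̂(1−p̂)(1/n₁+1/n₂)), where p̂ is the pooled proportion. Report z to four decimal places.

p̂₁ = 1253/1857 ≈ 0.674744, p̂₂ = 253/381 ≈ 0.664042.
Pooled p̂ = (1253+253)/(1857+381) = 1506/2238 = 0.672922.
SE = √(0.220098 × 0.00316317) = 0.026386.
z = (0.674744 − 0.664042)/0.026386 = 0.010702/0.026386 = 0.4056.
p-value = P(Z < 0.406) ≈ 0.6575.

z = 0.4056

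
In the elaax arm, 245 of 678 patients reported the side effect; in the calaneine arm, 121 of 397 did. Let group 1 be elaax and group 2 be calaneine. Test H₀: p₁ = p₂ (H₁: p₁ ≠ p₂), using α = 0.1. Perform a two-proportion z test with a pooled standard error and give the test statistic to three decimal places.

p̂₁ = 245/678 = 0.36136, p̂₂ = 121/397 = 0.30479.
Pooled p̂ = (245+121)/(678+397) = 366/1075 = 0.34047.
SE = √(p̂(1−p̂)(1/n₁+1/n₂)) = √(0.34047·0.65953·0.00399382) = √(0.000896806) = 0.02995.
z = (0.36136 − 0.30479)/0.02995 = 0.05657/0.02995 = 1.889.
p-value = 2·P(Z > 1.889) ≈ 0.0589. With α = 0.1, reject H₀.

z = 1.889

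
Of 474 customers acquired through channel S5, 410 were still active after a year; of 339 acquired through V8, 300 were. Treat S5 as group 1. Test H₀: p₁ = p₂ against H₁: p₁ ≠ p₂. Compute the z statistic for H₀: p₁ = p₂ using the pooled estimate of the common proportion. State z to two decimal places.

z = -0.84

p̂₁ = 410/474 = 0.8650, p̂₂ = 300/339 = 0.8850.
Pooled p̂ = (410+300)/(474+339) = 710/813 = 0.8733.
SE = √(p̂(1−p̂)(1/n₁+1/n₂)) = √(0.8733·0.1267·0.00505956) = √(0.000559792) = 0.0237.
z = (0.8650 − 0.8850)/0.0237 = -0.0200/0.0237 = -0.84.
Two-sided p-value ≈ 2·Φ(−0.844) = 0.3985.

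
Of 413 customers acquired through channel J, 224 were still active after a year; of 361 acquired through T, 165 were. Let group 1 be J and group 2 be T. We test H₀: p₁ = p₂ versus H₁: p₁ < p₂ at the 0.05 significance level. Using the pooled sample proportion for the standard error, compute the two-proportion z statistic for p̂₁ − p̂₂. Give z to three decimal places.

p̂₁ = 224/413 = 0.54237, p̂₂ = 165/361 = 0.45706.
Pooled p̂ = (224+165)/(413+361) = 389/774 = 0.50258.
SE = √(p̂(1−p̂)(1/n₁+1/n₂)) = √(0.50258·0.49742·0.00519139) = √(0.00129781) = 0.03603.
z = (0.54237 − 0.45706)/0.03603 = 0.08531/0.03603 = 2.368.
p-value = P(Z < 2.368) ≈ 0.9911; since p > α = 0.05, fail to reject H₀.

z = 2.368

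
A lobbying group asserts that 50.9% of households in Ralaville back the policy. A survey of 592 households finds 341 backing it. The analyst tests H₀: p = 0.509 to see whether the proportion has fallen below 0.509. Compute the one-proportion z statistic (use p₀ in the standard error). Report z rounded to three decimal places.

z = 3.262

p̂ = 341/592 = 0.5760135.
Under H₀, SE = √(0.509·0.491/592) = √(0.00042216) = 0.0205465.
z = (0.5760135 − 0.509)/0.0205465 = 0.0670135/0.0205465 = 3.262.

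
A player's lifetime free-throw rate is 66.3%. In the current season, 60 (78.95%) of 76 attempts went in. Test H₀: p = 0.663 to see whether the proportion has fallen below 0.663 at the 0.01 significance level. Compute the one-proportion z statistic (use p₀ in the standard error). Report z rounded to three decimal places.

z = 2.333

p̂ = 60/76 ≈ 0.78947.
Standard error under H₀: √(0.663×0.337/76) = 0.05422.
z = (0.78947 − 0.663)/0.05422 = 0.12647/0.05422 = 2.333.
p-value = P(Z < 2.333) ≈ 0.9902, so at α = 0.01 we fail to reject H₀.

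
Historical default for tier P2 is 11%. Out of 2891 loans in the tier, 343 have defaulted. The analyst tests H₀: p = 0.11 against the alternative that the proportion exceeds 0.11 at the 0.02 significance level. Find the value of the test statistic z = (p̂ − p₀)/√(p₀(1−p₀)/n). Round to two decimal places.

z = 1.49

p̂ = 343/2891 ≈ 0.118644.
SE = √(p₀(1−p₀)/n) = √(0.0979/2891) = 0.005819.
z = (0.118644 − 0.11)/0.005819 = 0.008644/0.005819 = 1.49.
p-value = P(Z > 1.485) ≈ 0.0687; since p > α = 0.02, fail to reject H₀.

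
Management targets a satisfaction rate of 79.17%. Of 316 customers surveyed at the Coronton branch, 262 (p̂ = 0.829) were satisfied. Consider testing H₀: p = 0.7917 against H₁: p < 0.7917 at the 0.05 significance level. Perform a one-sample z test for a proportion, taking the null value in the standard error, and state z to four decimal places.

p̂ = 262/316 = 0.829114.
Under H₀, SE = √(0.7917·0.2083/316) = √(0.000521871) = 0.022844.
z = (0.829114 − 0.7917)/0.022844 = 0.037414/0.022844 = 1.6378.
p-value = P(Z < 1.638) ≈ 0.9493. With α = 0.05, fail to reject H₀.

z = 1.6378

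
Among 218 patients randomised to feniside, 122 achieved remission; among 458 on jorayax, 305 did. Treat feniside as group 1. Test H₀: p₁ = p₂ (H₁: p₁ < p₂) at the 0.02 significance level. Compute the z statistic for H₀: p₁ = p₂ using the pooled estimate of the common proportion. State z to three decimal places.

p̂₁ = 122/218 ≈ 0.559633, p̂₂ = 305/458 ≈ 0.665939.
Pooled p̂ = (122+305)/(218+458) = 427/676 = 0.631657.
SE = √(p̂(1−p̂)(1/n₁+1/n₂)) = √(0.631657·0.368343·0.00677056) = √(0.00157528) = 0.039690.
z = (0.559633 − 0.665939)/0.039690 = -0.106306/0.039690 = -2.678.
p-value = P(Z < -2.678) ≈ 0.0037, so at α = 0.02 we reject H₀.

z = -2.678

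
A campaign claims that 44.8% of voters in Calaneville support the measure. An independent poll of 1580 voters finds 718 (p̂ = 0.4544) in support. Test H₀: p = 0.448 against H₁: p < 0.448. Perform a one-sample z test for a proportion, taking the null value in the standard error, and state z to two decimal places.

p̂ = 718/1580 = 0.4544.
Standard error under H₀: √(0.448×0.552/1580) = 0.0125.
z = (0.4544 − 0.448)/0.0125 = 0.0064/0.0125 = 0.51.
p-value = P(Z < 0.514) ≈ 0.6964.

z = 0.51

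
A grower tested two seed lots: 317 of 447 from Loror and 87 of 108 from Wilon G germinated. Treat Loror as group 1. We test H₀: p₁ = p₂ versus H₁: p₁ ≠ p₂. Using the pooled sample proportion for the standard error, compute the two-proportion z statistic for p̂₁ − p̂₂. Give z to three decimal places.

z = -2.020

p̂₁ = 317/447 = 0.70917, p̂₂ = 87/108 = 0.80556.
Pooled p̂ = (317+87)/(447+108) = 404/555 = 0.72793.
SE = √(p̂(1−p̂)(1/n₁+1/n₂)) = √(0.72793·0.27207·0.0114964) = √(0.00227685) = 0.04772.
z = (0.70917 − 0.80556)/0.04772 = -0.09639/0.04772 = -2.020.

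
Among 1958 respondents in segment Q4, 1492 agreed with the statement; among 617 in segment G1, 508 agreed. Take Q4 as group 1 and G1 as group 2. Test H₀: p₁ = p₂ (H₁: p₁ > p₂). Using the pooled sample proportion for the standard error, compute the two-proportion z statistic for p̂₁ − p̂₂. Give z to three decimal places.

z = -3.190

p̂₁ = 1492/1958 ≈ 0.76200, p̂₂ = 508/617 ≈ 0.82334.
Pooled p̂ = (1492+508)/(1958+617) = 2000/2575 = 0.77670.
SE = √(p̂(1−p̂)(1/n₁+1/n₂)) = √(0.77670·0.22330·0.00213147) = √(0.000369677) = 0.01923.
z = (0.76200 − 0.82334)/0.01923 = -0.06134/0.01923 = -3.190.
p-value = P(Z > -3.190) ≈ 0.9993.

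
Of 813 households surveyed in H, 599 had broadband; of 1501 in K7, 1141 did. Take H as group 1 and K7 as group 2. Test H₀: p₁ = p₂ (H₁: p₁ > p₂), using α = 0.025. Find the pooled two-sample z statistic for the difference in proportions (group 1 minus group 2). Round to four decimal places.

z = -1.2433

p̂₁ = 599/813 ≈ 0.736777, p̂₂ = 1141/1501 ≈ 0.760160.
Pooled p̂ = (599+1141)/(813+1501) = 1740/2314 = 0.751945.
SE = √(0.186524 × 0.00189623) = 0.018807.
z = (0.736777 − 0.760160)/0.018807 = -0.023383/0.018807 = -1.2433.
p-value = P(Z > -1.243) ≈ 0.8931. With α = 0.025, fail to reject H₀.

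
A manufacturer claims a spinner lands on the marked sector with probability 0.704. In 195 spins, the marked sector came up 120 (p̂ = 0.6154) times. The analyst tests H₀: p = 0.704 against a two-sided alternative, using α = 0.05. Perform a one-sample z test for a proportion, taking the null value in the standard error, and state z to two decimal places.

p̂ = 120/195 ≈ 0.6154.
Under H₀, SE = √(0.704·0.296/195) = √(0.00106864) = 0.0327.
z = (0.6154 − 0.704)/0.0327 = -0.0886/0.0327 = -2.71.
Two-sided p-value ≈ 2·Φ(−2.711) = 0.0067; since p < α = 0.05, reject H₀.

z = -2.71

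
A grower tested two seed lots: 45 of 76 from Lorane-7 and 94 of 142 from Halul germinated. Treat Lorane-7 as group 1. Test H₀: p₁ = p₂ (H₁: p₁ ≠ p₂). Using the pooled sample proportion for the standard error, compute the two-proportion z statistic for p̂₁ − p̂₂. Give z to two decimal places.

z = -1.02

p̂₁ = 45/76 ≈ 0.5921, p̂₂ = 94/142 ≈ 0.6620.
Pooled p̂ = (45+94)/(76+142) = 139/218 = 0.6376.
SE = √(p̂(1−p̂)(1/n₁+1/n₂)) = √(0.6376·0.3624·0.0202001) = √(0.00466749) = 0.0683.
z = (0.5921 − 0.6620)/0.0683 = -0.0699/0.0683 = -1.02.
p-value = 2·P(Z > 1.023) ≈ 0.3065.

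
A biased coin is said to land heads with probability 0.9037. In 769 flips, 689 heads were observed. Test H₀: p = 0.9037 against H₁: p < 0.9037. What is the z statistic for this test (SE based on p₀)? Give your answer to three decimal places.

z = -0.727

p̂ = 689/769 = 0.89597.
Standard error under H₀: √(0.9037×0.0963/769) = 0.01064.
z = (0.89597 − 0.9037)/0.01064 = -0.00773/0.01064 = -0.727.
p-value = P(Z < -0.727) ≈ 0.2337.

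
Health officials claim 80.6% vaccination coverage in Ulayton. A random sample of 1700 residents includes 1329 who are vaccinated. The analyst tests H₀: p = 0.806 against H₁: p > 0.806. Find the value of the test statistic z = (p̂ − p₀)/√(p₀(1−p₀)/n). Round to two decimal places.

z = -2.53

p̂ = 1329/1700 ≈ 0.78176.
Standard error under H₀: √(0.806×0.194/1700) = 0.00959.
z = (0.78176 − 0.806)/0.00959 = -0.02424/0.00959 = -2.53.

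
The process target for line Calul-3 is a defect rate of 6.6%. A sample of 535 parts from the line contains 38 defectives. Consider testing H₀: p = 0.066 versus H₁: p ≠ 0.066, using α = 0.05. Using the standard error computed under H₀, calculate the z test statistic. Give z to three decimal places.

p̂ = 38/535 ≈ 0.071028.
SE = √(p₀(1−p₀)/n) = √(0.061644/535) = 0.010734.
z = (0.071028 − 0.066)/0.010734 = 0.005028/0.010734 = 0.468.
Two-sided p-value ≈ 2·Φ(−0.468) = 0.6395. With α = 0.05, fail to reject H₀.

z = 0.468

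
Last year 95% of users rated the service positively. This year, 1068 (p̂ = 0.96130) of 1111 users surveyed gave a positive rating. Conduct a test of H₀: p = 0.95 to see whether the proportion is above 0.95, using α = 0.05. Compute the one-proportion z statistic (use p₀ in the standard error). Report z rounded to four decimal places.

p̂ = 1068/1111 ≈ 0.9612961.
SE = √(p₀(1−p₀)/n) = √(0.0475/1111) = 0.0065387.
z = (0.9612961 − 0.95)/0.0065387 = 0.0112961/0.0065387 = 1.7276.
p-value = P(Z > 1.728) ≈ 0.0420. With α = 0.05, reject H₀.

z = 1.7276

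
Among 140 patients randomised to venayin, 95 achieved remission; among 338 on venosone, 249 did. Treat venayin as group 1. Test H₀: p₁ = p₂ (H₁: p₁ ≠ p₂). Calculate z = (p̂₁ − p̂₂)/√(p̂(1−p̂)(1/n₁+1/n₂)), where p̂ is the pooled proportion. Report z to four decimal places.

p̂₁ = 95/140 ≈ 0.678571, p̂₂ = 249/338 ≈ 0.736686.
Pooled p̂ = (95+249)/(140+338) = 344/478 = 0.719665.
SE = √(0.201747 × 0.0101014) = 0.045144.
z = (0.678571 − 0.736686)/0.045144 = -0.058115/0.045144 = -1.2873.

z = -1.2873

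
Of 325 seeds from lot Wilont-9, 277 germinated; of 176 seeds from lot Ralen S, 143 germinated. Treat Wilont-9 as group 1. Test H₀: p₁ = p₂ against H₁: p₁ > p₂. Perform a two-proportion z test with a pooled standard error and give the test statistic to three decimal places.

p̂₁ = 277/325 ≈ 0.852308, p̂₂ = 143/176 ≈ 0.812500.
Pooled p̂ = (277+143)/(325+176) = 420/501 = 0.838323.
SE = √(0.135537 × 0.00875874) = 0.034455.
z = (0.852308 − 0.812500)/0.034455 = 0.039808/0.034455 = 1.155.

z = 1.155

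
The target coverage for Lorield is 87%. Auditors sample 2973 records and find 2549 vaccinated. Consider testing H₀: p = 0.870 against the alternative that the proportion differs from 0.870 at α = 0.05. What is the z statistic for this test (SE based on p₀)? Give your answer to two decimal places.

p̂ = 2549/2973 = 0.85738.
Standard error under H₀: √(0.87×0.13/2973) = 0.00617.
z = (0.85738 − 0.87)/0.00617 = -0.01262/0.00617 = -2.05.
p-value = 2·P(Z > 2.046) ≈ 0.0408, so at α = 0.05 we reject H₀.

z = -2.05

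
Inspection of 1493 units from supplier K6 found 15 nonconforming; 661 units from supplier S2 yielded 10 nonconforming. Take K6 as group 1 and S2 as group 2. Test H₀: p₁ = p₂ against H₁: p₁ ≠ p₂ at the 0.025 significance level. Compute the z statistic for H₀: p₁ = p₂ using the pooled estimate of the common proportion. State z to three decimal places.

z = -1.016

p̂₁ = 15/1493 = 0.01005, p̂₂ = 10/661 = 0.01513.
Pooled p̂ = (15+10)/(1493+661) = 25/2154 = 0.01161.
SE = √(p̂(1−p̂)(1/n₁+1/n₂)) = √(0.01161·0.98839·0.00218265) = √(2.50385e-05) = 0.00500.
z = (0.01005 − 0.01513)/0.00500 = -0.00508/0.00500 = -1.016.
Two-sided p-value ≈ 2·Φ(−1.016) = 0.3098. With α = 0.025, fail to reject H₀.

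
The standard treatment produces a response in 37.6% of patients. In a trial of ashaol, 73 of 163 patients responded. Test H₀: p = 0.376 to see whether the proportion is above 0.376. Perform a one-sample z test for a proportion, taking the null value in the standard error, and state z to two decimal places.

z = 1.89

p̂ = 73/163 = 0.44785.
SE = √(p₀(1−p₀)/n) = √(0.23462/163) = 0.03794.
z = (0.44785 − 0.376)/0.03794 = 0.07185/0.03794 = 1.89.
p-value = P(Z > 1.894) ≈ 0.0291.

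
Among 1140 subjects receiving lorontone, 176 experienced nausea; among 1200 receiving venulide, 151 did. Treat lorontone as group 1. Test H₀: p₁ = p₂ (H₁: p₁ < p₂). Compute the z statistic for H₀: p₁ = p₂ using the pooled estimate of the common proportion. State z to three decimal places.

p̂₁ = 176/1140 ≈ 0.154386, p̂₂ = 151/1200 ≈ 0.125833.
Pooled p̂ = (176+151)/(1140+1200) = 327/2340 = 0.139744.
SE = √(0.120215 × 0.00171053) = 0.014340.
z = (0.154386 − 0.125833)/0.014340 = 0.028553/0.014340 = 1.991.
p-value = P(Z < 1.991) ≈ 0.9768.

z = 1.991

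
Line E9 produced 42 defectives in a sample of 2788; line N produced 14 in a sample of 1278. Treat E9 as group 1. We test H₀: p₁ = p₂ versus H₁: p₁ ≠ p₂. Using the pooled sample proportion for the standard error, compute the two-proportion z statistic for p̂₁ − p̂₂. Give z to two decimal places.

p̂₁ = 42/2788 ≈ 0.01506, p̂₂ = 14/1278 ≈ 0.01095.
Pooled p̂ = (42+14)/(2788+1278) = 56/4066 = 0.01377.
SE = √(p̂(1−p̂)(1/n₁+1/n₂)) = √(0.01377·0.98623·0.00114115) = √(1.55003e-05) = 0.00394.
z = (0.01506 − 0.01095)/0.00394 = 0.00411/0.00394 = 1.04.
p-value = 2·P(Z > 1.044) ≈ 0.2965.

z = 1.04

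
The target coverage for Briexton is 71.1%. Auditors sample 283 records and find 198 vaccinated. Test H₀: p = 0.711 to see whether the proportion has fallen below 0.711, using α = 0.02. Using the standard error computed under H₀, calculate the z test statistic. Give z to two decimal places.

p̂ = 198/283 ≈ 0.6996.
Under H₀, SE = √(0.711·0.289/283) = √(0.000726074) = 0.0269.
z = (0.6996 − 0.711)/0.0269 = -0.0114/0.0269 = -0.42.
p-value = P(Z < -0.421) ≈ 0.3368; since p > α = 0.02, fail to reject H₀.

z = -0.42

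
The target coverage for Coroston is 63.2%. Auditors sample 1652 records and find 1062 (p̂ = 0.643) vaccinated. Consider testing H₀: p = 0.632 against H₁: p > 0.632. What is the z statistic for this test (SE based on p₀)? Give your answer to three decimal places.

z = 0.915

p̂ = 1062/1652 = 0.64286.
SE = √(p₀(1−p₀)/n) = √(0.23258/1652) = 0.01187.
z = (0.64286 − 0.632)/0.01187 = 0.01086/0.01187 = 0.915.
p-value = P(Z > 0.915) ≈ 0.1801.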